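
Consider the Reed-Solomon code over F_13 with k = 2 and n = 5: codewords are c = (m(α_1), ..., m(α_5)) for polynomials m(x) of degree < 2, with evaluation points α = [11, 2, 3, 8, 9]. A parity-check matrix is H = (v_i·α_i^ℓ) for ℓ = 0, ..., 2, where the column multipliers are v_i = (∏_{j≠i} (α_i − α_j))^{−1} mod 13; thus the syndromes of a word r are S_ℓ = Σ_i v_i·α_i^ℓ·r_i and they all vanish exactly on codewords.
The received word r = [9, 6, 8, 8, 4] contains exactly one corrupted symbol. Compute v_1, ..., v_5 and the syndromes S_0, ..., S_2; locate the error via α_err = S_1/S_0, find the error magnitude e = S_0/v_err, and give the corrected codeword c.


S = (12, 10, 4), error at position 3, error magnitude e = 6, c = [9, 6, 2, 8, 4].

Step 1: column multipliers v_i = (∏_{j≠i}(α_i − α_j))^{−1} mod 13.
  i = 1 (α = 11): (11−2)(11−3)(11−8)(11−9) = 9·8·3·2 = 432 ≡ 3, so v_1 = 3^{−1} = 9 (mod 13).
  i = 2 (α = 2): (2−11)(2−3)(2−8)(2−9) = (−9)·(−1)·(−6)·(−7) = 378 ≡ 1, so v_2 = 1^{−1} = 1 (mod 13).
  i = 3 (α = 3): (3−11)(3−2)(3−8)(3−9) = (−8)·1·(−5)·(−6) = −240 ≡ 7, so v_3 = 7^{−1} = 2 (mod 13).
  i = 4 (α = 8): (8−11)(8−2)(8−3)(8−9) = (−3)·6·5·(−1) = 90 ≡ 12, so v_4 = 12^{−1} = 12 (mod 13).
  i = 5 (α = 9): (9−11)(9−2)(9−3)(9−8) = (−2)·7·6·1 = −84 ≡ 7, so v_5 = 7^{−1} = 2 (mod 13).
  v = [9, 1, 2, 12, 2].
Step 2: syndromes of r = [9, 6, 8, 8, 4] (all sums mod 13).
  S_0 = Σ v_i r_i = 9·9 + 1·6 + 2·8 + 12·8 + 2·4 = 207 ≡ 12.
  S_1 = Σ v_i α_i r_i = 9·11·9 + 1·2·6 + 2·3·8 + 12·8·8 + 2·9·4 = 1791 ≡ 10.
  α_i^2 mod 13 = [4, 4, 9, 12, 3].
  S_2 = Σ v_i α_i^2 r_i = 9·4·9 + 1·4·6 + 2·9·8 + 12·12·8 + 2·3·4 = 1668 ≡ 4.
  S = (12, 10, 4) ≠ 0, so r is not a codeword (an error is present).
Step 3: locate the error. For a single error e at position i, S_ℓ = v_i·e·α_i^ℓ, so α_err = S_1/S_0.
  S_0^{−1} = 12^{−1} = 12 (mod 13), so α_err = 10·12 = 120 ≡ 3 = α_3. Error position i = 3.
  Consistency check: S_2/S_1 = 4·4 = 16 ≡ 3 = α_err ✓ (single-error assumption holds).
Step 4: error magnitude e = S_0/v_3 = S_0·∏_{j≠3}(α_3 − α_j) = 12·7 = 84 ≡ 6 (mod 13).
Step 5: correct position 3: c_3 = r_3 − e = 8 − 6 ≡ 2 (mod 13). Hence c = [9, 6, 2, 8, 4].
  Check: interpolating c through the α_i gives m(x) = 1 + 9·x (degree < 2) with m(α_i) = c_i for every i, so c is indeed a codeword.


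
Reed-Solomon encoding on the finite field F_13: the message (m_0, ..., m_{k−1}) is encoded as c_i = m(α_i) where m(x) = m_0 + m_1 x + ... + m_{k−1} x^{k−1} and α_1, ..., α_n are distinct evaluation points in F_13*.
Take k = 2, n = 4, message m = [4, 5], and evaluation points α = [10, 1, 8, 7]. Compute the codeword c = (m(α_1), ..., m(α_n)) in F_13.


c = [2, 9, 5, 0]

Message polynomial: m(x) = 4 + 5·x (mod 13).
For each evaluation point α_i, compute m(α_i) mod 13:
  α_1 = 10: Horner steps 5 → 2, so m(10) = 2.
  α_2 = 1: Horner steps 5 → 9, so m(1) = 9.
  α_3 = 8: Horner steps 5 → 5, so m(8) = 5.
  α_4 = 7: Horner steps 5 → 0, so m(7) = 0.
Codeword c = [2, 9, 5, 0] ∈ F_13^4.


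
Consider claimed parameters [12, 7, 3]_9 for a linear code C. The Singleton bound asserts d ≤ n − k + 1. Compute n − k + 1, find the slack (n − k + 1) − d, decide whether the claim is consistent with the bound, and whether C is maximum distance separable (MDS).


Singleton RHS = n − k + 1 = 6, slack = 3, bound satisfied, not MDS.

Singleton bound: d ≤ n − k + 1.
Here n = 12, k = 7, so n − k + 1 = 6.
Given d = 3, check d ≤ 6: YES.
Slack = (n − k + 1) − d = 3.
The code is NOT MDS (slack = 3 > 0).
Description: the claimed parameters are [12, 7, 3]_9; such a code would be non-MDS.


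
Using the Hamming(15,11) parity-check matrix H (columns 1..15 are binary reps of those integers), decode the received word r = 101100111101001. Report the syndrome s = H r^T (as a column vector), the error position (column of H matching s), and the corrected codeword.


s = (1, 0, 0, 1)^T, error position = 9, corrected codeword c = 101100110101001

Compute s = H r^T mod 2 one row at a time:
  s_1 = 1 + 1 + 1 + 0 + 1 + 0 + 0 + 1 = 5 ≡ 1 (mod 2).
  s_2 = 1 + 0 + 0 + 1 + 1 + 0 + 0 + 1 = 4 ≡ 0 (mod 2).
  s_3 = 0 + 1 + 0 + 1 + 1 + 0 + 0 + 1 = 4 ≡ 0 (mod 2).
  s_4 = 1 + 1 + 0 + 1 + 1 + 0 + 0 + 1 = 5 ≡ 1 (mod 2).
s = (1, 0, 0, 1)^T — this equals column 9 of H (binary 1001), so error is at position 9.
Correct: flip bit 9 of r = 101100111101001 to get c = 101100110101001.


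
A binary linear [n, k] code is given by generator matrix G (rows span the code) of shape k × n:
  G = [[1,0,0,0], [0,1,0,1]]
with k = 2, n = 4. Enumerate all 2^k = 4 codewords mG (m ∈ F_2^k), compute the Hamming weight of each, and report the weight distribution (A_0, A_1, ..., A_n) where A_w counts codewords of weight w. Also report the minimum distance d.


Weight distribution: A_0 = 1, A_1 = 1, A_2 = 1, A_3 = 1. Minimum distance d = 1.

Enumerate all 2^2 = 4 messages m ∈ F_2^2.
For each, compute codeword c = mG in F_2^4, then tally its weight.
  m = 00 → c = 0000, weight = 0.
  m = 10 → c = 1000, weight = 1.
  m = 01 → c = 0101, weight = 2.
  m = 11 → c = 1101, weight = 3.
Tally weights:
  weight 0: 1 codewords.
  weight 1: 1 codewords.
  weight 2: 1 codewords.
  weight 3: 1 codewords.
Minimum distance d = smallest w > 0 with A_w > 0 = 1.
Sanity: Σ A_w = 4 = 2^2 = 4 ✓.


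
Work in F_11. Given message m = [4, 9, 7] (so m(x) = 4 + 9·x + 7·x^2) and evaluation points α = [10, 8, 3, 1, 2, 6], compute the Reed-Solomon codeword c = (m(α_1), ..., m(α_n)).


c = [2, 7, 6, 9, 6, 2]

Message polynomial: m(x) = 4 + 9·x + 7·x^2 (mod 11).
For each evaluation point α_i, compute m(α_i) mod 11:
  α_1 = 10: Horner steps 7 → 2 → 2, so m(10) = 2.
  α_2 = 8: Horner steps 7 → 10 → 7, so m(8) = 7.
  α_3 = 3: Horner steps 7 → 8 → 6, so m(3) = 6.
  α_4 = 1: Horner steps 7 → 5 → 9, so m(1) = 9.
  α_5 = 2: Horner steps 7 → 1 → 6, so m(2) = 6.
  α_6 = 6: Horner steps 7 → 7 → 2, so m(6) = 2.
Codeword c = [2, 7, 6, 9, 6, 2] ∈ F_11^6.


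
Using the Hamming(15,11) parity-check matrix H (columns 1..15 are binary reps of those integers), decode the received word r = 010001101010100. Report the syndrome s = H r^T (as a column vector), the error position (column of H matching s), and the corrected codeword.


s = (1, 1, 0, 0)^T, error position = 12, corrected codeword c = 010001101011100

Compute s = H r^T mod 2 one row at a time:
  s_1 = 0 + 1 + 0 + 1 + 0 + 1 + 0 + 0 = 3 ≡ 1 (mod 2).
  s_2 = 0 + 0 + 1 + 1 + 0 + 1 + 0 + 0 = 3 ≡ 1 (mod 2).
  s_3 = 1 + 0 + 1 + 1 + 0 + 1 + 0 + 0 = 4 ≡ 0 (mod 2).
  s_4 = 0 + 0 + 0 + 1 + 1 + 1 + 1 + 0 = 4 ≡ 0 (mod 2).
s = (1, 1, 0, 0)^T — this equals column 12 of H (binary 1100), so error is at position 12.
Correct: flip bit 12 of r = 010001101010100 to get c = 010001101011100.


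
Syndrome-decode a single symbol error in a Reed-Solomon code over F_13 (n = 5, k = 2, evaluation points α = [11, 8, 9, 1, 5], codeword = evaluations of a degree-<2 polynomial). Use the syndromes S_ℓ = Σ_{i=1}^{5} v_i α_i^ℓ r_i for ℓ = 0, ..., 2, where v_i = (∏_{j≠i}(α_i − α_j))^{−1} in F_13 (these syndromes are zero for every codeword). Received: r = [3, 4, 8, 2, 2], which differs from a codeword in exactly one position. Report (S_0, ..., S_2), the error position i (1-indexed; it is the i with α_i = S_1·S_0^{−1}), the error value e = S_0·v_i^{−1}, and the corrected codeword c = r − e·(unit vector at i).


S = (8, 1, 5), error at position 5, error magnitude e = 10, c = [3, 4, 8, 2, 5].

Step 1: column multipliers v_i = (∏_{j≠i}(α_i − α_j))^{−1} mod 13.
  i = 1 (α = 11): (11−8)(11−9)(11−1)(11−5) = 3·2·10·6 = 360 ≡ 9, so v_1 = 9^{−1} = 3 (mod 13).
  i = 2 (α = 8): (8−11)(8−9)(8−1)(8−5) = (−3)·(−1)·7·3 = 63 ≡ 11, so v_2 = 11^{−1} = 6 (mod 13).
  i = 3 (α = 9): (9−11)(9−8)(9−1)(9−5) = (−2)·1·8·4 = −64 ≡ 1, so v_3 = 1^{−1} = 1 (mod 13).
  i = 4 (α = 1): (1−11)(1−8)(1−9)(1−5) = (−10)·(−7)·(−8)·(−4) = 2240 ≡ 4, so v_4 = 4^{−1} = 10 (mod 13).
  i = 5 (α = 5): (5−11)(5−8)(5−9)(5−1) = (−6)·(−3)·(−4)·4 = −288 ≡ 11, so v_5 = 11^{−1} = 6 (mod 13).
  v = [3, 6, 1, 10, 6].
Step 2: syndromes of r = [3, 4, 8, 2, 2] (all sums mod 13).
  S_0 = Σ v_i r_i = 3·3 + 6·4 + 1·8 + 10·2 + 6·2 = 73 ≡ 8.
  S_1 = Σ v_i α_i r_i = 3·11·3 + 6·8·4 + 1·9·8 + 10·1·2 + 6·5·2 = 443 ≡ 1.
  α_i^2 mod 13 = [4, 12, 3, 1, 12].
  S_2 = Σ v_i α_i^2 r_i = 3·4·3 + 6·12·4 + 1·3·8 + 10·1·2 + 6·12·2 = 512 ≡ 5.
  S = (8, 1, 5) ≠ 0, so r is not a codeword (an error is present).
Step 3: locate the error. For a single error e at position i, S_ℓ = v_i·e·α_i^ℓ, so α_err = S_1/S_0.
  S_0^{−1} = 8^{−1} = 5 (mod 13), so α_err = 1·5 = 5 ≡ 5 = α_5. Error position i = 5.
  Consistency check: S_2/S_1 = 5·1 = 5 ≡ 5 = α_err ✓ (single-error assumption holds).
Step 4: error magnitude e = S_0/v_5 = S_0·∏_{j≠5}(α_5 − α_j) = 8·11 = 88 ≡ 10 (mod 13).
Step 5: correct position 5: c_5 = r_5 − e = 2 − 10 ≡ 5 (mod 13). Hence c = [3, 4, 8, 2, 5].
  Check: interpolating c through the α_i gives m(x) = 11 + 4·x (degree < 2) with m(α_i) = c_i for every i, so c is indeed a codeword.


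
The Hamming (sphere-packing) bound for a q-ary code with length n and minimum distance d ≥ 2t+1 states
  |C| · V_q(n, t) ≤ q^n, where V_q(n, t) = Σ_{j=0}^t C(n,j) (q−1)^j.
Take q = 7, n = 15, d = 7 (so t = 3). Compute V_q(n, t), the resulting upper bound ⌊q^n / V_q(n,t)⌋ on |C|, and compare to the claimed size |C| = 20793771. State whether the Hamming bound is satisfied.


V_q(n, t) = 102151, q^n = 4747561509943, Hamming bound = 46475918, |C| = 20793771 ≤ bound (satisfied).

Step 1: Compute V_q(n, t) = Σ_{j=0}^3 C(n, j) (q−1)^j.
  j = 0: C(15,0)·(6)^0 = 1·1 = 1.
  j = 1: C(15,1)·(6)^1 = 15·6 = 90.
  j = 2: C(15,2)·(6)^2 = 105·36 = 3780.
  j = 3: C(15,3)·(6)^3 = 455·216 = 98280.
  V_q(n, t) = 1 + 90 + 3780 + 98280 = 102151.
Step 2: q^n = 7^15 = 4747561509943.
Step 3: Hamming bound ⌊q^n / V_q(n,t)⌋ = ⌊4747561509943/102151⌋ = 46475918.
Step 4: Compare |C| = 20793771 to 46475918: satisfied.
The claimed |C| lies below the Hamming bound.


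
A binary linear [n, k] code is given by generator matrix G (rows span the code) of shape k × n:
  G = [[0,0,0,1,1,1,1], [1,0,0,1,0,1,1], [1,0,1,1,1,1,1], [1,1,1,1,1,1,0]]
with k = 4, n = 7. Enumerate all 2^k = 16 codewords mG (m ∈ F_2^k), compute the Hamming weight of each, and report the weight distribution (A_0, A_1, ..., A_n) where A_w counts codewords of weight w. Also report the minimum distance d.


Weight distribution: A_0 = 1, A_2 = 4, A_4 = 9, A_6 = 2. Minimum distance d = 2.

Enumerate all 2^4 = 16 messages m ∈ F_2^4.
For each, compute codeword c = mG in F_2^7, then tally its weight.
  m = 0000 → c = 0000000, weight = 0.
  m = 1000 → c = 0001111, weight = 4.
  m = 0100 → c = 1001011, weight = 4.
  m = 1100 → c = 1000100, weight = 2.
  m = 0010 → c = 1011111, weight = 6.
  m = 1010 → c = 1010000, weight = 2.
  m = 0110 → c = 0010100, weight = 2.
  m = 1110 → c = 0011011, weight = 4.
  m = 0001 → c = 1111110, weight = 6.
  m = 1001 → c = 1110001, weight = 4.
  m = 0101 → c = 0110101, weight = 4.
  m = 1101 → c = 0111010, weight = 4.
  m = 0011 → c = 0100001, weight = 2.
  m = 1011 → c = 0101110, weight = 4.
  m = 0111 → c = 1101010, weight = 4.
  m = 1111 → c = 1100101, weight = 4.
Tally weights:
  weight 0: 1 codewords.
  weight 2: 4 codewords.
  weight 4: 9 codewords.
  weight 6: 2 codewords.
Minimum distance d = smallest w > 0 with A_w > 0 = 2.
Sanity: Σ A_w = 16 = 2^4 = 16 ✓.


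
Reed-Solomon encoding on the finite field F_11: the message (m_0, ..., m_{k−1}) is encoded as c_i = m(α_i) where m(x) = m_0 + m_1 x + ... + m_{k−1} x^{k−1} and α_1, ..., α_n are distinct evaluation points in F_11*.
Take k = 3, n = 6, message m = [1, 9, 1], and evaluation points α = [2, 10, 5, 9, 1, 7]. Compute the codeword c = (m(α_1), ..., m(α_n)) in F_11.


c = [1, 4, 5, 9, 0, 3]

Message polynomial: m(x) = 1 + 9·x + 1·x^2 (mod 11).
For each evaluation point α_i, compute m(α_i) mod 11:
  α_1 = 2: Horner steps 1 → 0 → 1, so m(2) = 1.
  α_2 = 10: Horner steps 1 → 8 → 4, so m(10) = 4.
  α_3 = 5: Horner steps 1 → 3 → 5, so m(5) = 5.
  α_4 = 9: Horner steps 1 → 7 → 9, so m(9) = 9.
  α_5 = 1: Horner steps 1 → 10 → 0, so m(1) = 0.
  α_6 = 7: Horner steps 1 → 5 → 3, so m(7) = 3.
Codeword c = [1, 4, 5, 9, 0, 3] ∈ F_11^6.


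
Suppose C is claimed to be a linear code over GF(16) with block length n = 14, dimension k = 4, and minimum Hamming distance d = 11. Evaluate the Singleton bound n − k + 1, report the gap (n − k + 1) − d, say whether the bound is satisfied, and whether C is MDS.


Singleton RHS = n − k + 1 = 11, slack = 0, bound satisfied, MDS.

Singleton bound: d ≤ n − k + 1.
Here n = 14, k = 4, so n − k + 1 = 11.
Given d = 11, check d ≤ 11: YES.
Slack = (n − k + 1) − d = 0.
The code is MDS (slack = 0).
Description: the claimed parameters are [14, 4, 11]_16; such a code would be MDS (meets Singleton bound).


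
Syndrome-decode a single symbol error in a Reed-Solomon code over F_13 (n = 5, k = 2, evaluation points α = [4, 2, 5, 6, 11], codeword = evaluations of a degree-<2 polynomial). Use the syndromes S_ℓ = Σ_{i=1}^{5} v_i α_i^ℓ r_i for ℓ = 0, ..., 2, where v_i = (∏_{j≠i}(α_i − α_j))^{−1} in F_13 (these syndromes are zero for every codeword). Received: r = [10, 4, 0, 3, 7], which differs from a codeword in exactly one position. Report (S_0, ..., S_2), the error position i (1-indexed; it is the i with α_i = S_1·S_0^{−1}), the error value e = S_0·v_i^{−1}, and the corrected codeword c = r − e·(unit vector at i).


S = (3, 7, 12), error at position 5, error magnitude e = 2, c = [10, 4, 0, 3, 5].

Step 1: column multipliers v_i = (∏_{j≠i}(α_i − α_j))^{−1} mod 13.
  i = 1 (α = 4): (4−2)(4−5)(4−6)(4−11) = 2·(−1)·(−2)·(−7) = −28 ≡ 11, so v_1 = 11^{−1} = 6 (mod 13).
  i = 2 (α = 2): (2−4)(2−5)(2−6)(2−11) = (−2)·(−3)·(−4)·(−9) = 216 ≡ 8, so v_2 = 8^{−1} = 5 (mod 13).
  i = 3 (α = 5): (5−4)(5−2)(5−6)(5−11) = 1·3·(−1)·(−6) = 18 ≡ 5, so v_3 = 5^{−1} = 8 (mod 13).
  i = 4 (α = 6): (6−4)(6−2)(6−5)(6−11) = 2·4·1·(−5) = −40 ≡ 12, so v_4 = 12^{−1} = 12 (mod 13).
  i = 5 (α = 11): (11−4)(11−2)(11−5)(11−6) = 7·9·6·5 = 1890 ≡ 5, so v_5 = 5^{−1} = 8 (mod 13).
  v = [6, 5, 8, 12, 8].
Step 2: syndromes of r = [10, 4, 0, 3, 7] (all sums mod 13).
  S_0 = Σ v_i r_i = 6·10 + 5·4 + 8·0 + 12·3 + 8·7 = 172 ≡ 3.
  S_1 = Σ v_i α_i r_i = 6·4·10 + 5·2·4 + 8·5·0 + 12·6·3 + 8·11·7 = 1112 ≡ 7.
  α_i^2 mod 13 = [3, 4, 12, 10, 4].
  S_2 = Σ v_i α_i^2 r_i = 6·3·10 + 5·4·4 + 8·12·0 + 12·10·3 + 8·4·7 = 844 ≡ 12.
  S = (3, 7, 12) ≠ 0, so r is not a codeword (an error is present).
Step 3: locate the error. For a single error e at position i, S_ℓ = v_i·e·α_i^ℓ, so α_err = S_1/S_0.
  S_0^{−1} = 3^{−1} = 9 (mod 13), so α_err = 7·9 = 63 ≡ 11 = α_5. Error position i = 5.
  Consistency check: S_2/S_1 = 12·2 = 24 ≡ 11 = α_err ✓ (single-error assumption holds).
Step 4: error magnitude e = S_0/v_5 = S_0·∏_{j≠5}(α_5 − α_j) = 3·5 = 15 ≡ 2 (mod 13).
Step 5: correct position 5: c_5 = r_5 − e = 7 − 2 ≡ 5 (mod 13). Hence c = [10, 4, 0, 3, 5].
  Check: interpolating c through the α_i gives m(x) = 11 + 3·x (degree < 2) with m(α_i) = c_i for every i, so c is indeed a codeword.


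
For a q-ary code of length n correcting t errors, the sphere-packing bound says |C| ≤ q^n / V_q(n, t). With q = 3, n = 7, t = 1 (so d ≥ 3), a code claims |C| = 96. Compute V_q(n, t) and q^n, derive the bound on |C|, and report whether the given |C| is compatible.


V_q(n, t) = 15, q^n = 2187, Hamming bound = 145, |C| = 96 ≤ bound (satisfied).

Step 1: Compute V_q(n, t) = Σ_{j=0}^1 C(n, j) (q−1)^j.
  j = 0: C(7,0)·(2)^0 = 1·1 = 1.
  j = 1: C(7,1)·(2)^1 = 7·2 = 14.
  V_q(n, t) = 1 + 14 = 15.
Step 2: q^n = 3^7 = 2187.
Step 3: Hamming bound ⌊q^n / V_q(n,t)⌋ = ⌊2187/15⌋ = 145.
Step 4: Compare |C| = 96 to 145: satisfied.
The claimed |C| lies below the Hamming bound.


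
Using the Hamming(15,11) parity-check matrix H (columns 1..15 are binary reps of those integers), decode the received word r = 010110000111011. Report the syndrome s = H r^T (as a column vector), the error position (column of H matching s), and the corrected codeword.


s = (1, 1, 1, 1)^T, error position = 15, corrected codeword c = 010110000111010

Compute s = H r^T mod 2 one row at a time:
  s_1 = 0 + 0 + 1 + 1 + 1 + 0 + 1 + 1 = 5 ≡ 1 (mod 2).
  s_2 = 1 + 1 + 0 + 0 + 1 + 0 + 1 + 1 = 5 ≡ 1 (mod 2).
  s_3 = 1 + 0 + 0 + 0 + 1 + 1 + 1 + 1 = 5 ≡ 1 (mod 2).
  s_4 = 0 + 0 + 1 + 0 + 0 + 1 + 0 + 1 = 3 ≡ 1 (mod 2).
s = (1, 1, 1, 1)^T — this equals column 15 of H (binary 1111), so error is at position 15.
Correct: flip bit 15 of r = 010110000111011 to get c = 010110000111010.


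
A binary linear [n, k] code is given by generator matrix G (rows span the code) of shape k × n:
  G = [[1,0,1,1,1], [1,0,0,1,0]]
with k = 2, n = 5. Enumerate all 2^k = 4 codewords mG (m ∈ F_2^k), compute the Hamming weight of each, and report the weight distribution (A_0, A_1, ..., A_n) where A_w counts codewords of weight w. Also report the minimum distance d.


Weight distribution: A_0 = 1, A_2 = 2, A_4 = 1. Minimum distance d = 2.

Enumerate all 2^2 = 4 messages m ∈ F_2^2.
For each, compute codeword c = mG in F_2^5, then tally its weight.
  m = 00 → c = 00000, weight = 0.
  m = 10 → c = 10111, weight = 4.
  m = 01 → c = 10010, weight = 2.
  m = 11 → c = 00101, weight = 2.
Tally weights:
  weight 0: 1 codewords.
  weight 2: 2 codewords.
  weight 4: 1 codewords.
Minimum distance d = smallest w > 0 with A_w > 0 = 2.
Sanity: Σ A_w = 4 = 2^2 = 4 ✓.


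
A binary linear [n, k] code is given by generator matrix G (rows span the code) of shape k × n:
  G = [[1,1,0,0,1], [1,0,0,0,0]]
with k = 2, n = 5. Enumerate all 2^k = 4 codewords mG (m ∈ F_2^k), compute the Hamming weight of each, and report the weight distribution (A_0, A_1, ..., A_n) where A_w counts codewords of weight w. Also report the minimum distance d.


Weight distribution: A_0 = 1, A_1 = 1, A_2 = 1, A_3 = 1. Minimum distance d = 1.

Enumerate all 2^2 = 4 messages m ∈ F_2^2.
For each, compute codeword c = mG in F_2^5, then tally its weight.
  m = 00 → c = 00000, weight = 0.
  m = 10 → c = 11001, weight = 3.
  m = 01 → c = 10000, weight = 1.
  m = 11 → c = 01001, weight = 2.
Tally weights:
  weight 0: 1 codewords.
  weight 1: 1 codewords.
  weight 2: 1 codewords.
  weight 3: 1 codewords.
Minimum distance d = smallest w > 0 with A_w > 0 = 1.
Sanity: Σ A_w = 4 = 2^2 = 4 ✓.


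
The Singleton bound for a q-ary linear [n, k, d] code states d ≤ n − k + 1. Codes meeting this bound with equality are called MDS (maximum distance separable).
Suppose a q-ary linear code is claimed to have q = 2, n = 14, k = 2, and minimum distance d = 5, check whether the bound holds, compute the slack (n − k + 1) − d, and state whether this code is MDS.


Singleton RHS = n − k + 1 = 13, slack = 8, bound satisfied, not MDS.

Singleton bound: d ≤ n − k + 1.
Here n = 14, k = 2, so n − k + 1 = 13.
Given d = 5, check d ≤ 13: YES.
Slack = (n − k + 1) − d = 8.
The code is NOT MDS (slack = 8 > 0).
Description: the claimed parameters are [14, 2, 5]_2; such a code would be non-MDS.


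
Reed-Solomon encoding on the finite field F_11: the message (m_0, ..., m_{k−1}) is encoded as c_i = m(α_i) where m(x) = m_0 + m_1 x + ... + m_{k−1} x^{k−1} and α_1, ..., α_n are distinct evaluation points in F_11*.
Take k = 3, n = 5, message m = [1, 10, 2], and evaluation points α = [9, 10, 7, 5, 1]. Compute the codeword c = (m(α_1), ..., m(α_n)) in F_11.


c = [0, 4, 4, 2, 2]

Message polynomial: m(x) = 1 + 10·x + 2·x^2 (mod 11).
For each evaluation point α_i, compute m(α_i) mod 11:
  α_1 = 9: Horner steps 2 → 6 → 0, so m(9) = 0.
  α_2 = 10: Horner steps 2 → 8 → 4, so m(10) = 4.
  α_3 = 7: Horner steps 2 → 2 → 4, so m(7) = 4.
  α_4 = 5: Horner steps 2 → 9 → 2, so m(5) = 2.
  α_5 = 1: Horner steps 2 → 1 → 2, so m(1) = 2.
Codeword c = [0, 4, 4, 2, 2] ∈ F_11^5.


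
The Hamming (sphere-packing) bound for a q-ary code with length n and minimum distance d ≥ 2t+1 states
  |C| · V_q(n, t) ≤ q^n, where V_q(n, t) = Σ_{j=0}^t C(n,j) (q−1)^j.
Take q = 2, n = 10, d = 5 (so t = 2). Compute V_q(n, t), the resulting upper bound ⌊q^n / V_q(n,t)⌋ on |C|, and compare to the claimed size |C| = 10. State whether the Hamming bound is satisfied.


V_q(n, t) = 56, q^n = 1024, Hamming bound = 18, |C| = 10 ≤ bound (satisfied).

Step 1: Compute V_q(n, t) = Σ_{j=0}^2 C(n, j) (q−1)^j.
  j = 0: C(10,0)·(1)^0 = 1·1 = 1.
  j = 1: C(10,1)·(1)^1 = 10·1 = 10.
  j = 2: C(10,2)·(1)^2 = 45·1 = 45.
  V_q(n, t) = 1 + 10 + 45 = 56.
Step 2: q^n = 2^10 = 1024.
Step 3: Hamming bound ⌊q^n / V_q(n,t)⌋ = ⌊1024/56⌋ = 18.
Step 4: Compare |C| = 10 to 18: satisfied.
The claimed |C| lies below the Hamming bound.


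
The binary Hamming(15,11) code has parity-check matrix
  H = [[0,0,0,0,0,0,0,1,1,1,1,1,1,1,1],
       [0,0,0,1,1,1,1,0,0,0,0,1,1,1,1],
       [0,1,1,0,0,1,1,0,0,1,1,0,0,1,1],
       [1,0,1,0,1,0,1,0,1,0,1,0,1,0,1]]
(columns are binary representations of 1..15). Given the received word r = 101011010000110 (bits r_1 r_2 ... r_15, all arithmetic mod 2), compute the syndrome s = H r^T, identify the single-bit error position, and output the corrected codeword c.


s = (1, 0, 1, 0)^T, error position = 10, corrected codeword c = 101011010100110

Compute s = H r^T mod 2 one row at a time:
  s_1 = 1 + 0 + 0 + 0 + 0 + 1 + 1 + 0 = 3 ≡ 1 (mod 2).
  s_2 = 0 + 1 + 1 + 0 + 0 + 1 + 1 + 0 = 4 ≡ 0 (mod 2).
  s_3 = 0 + 1 + 1 + 0 + 0 + 0 + 1 + 0 = 3 ≡ 1 (mod 2).
  s_4 = 1 + 1 + 1 + 0 + 0 + 0 + 1 + 0 = 4 ≡ 0 (mod 2).
s = (1, 0, 1, 0)^T — this equals column 10 of H (binary 1010), so error is at position 10.
Correct: flip bit 10 of r = 101011010000110 to get c = 101011010100110.


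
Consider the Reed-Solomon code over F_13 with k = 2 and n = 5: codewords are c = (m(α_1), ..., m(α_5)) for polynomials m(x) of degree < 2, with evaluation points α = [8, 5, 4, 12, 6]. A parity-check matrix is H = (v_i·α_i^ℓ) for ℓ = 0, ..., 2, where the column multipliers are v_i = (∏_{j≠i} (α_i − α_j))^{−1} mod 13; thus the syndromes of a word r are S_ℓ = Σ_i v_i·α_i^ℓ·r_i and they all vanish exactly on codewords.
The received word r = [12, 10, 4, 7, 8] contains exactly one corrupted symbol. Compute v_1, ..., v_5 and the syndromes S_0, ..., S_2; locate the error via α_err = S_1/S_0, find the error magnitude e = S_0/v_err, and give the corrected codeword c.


S = (6, 4, 7), error at position 2, error magnitude e = 4, c = [12, 6, 4, 7, 8].

Step 1: column multipliers v_i = (∏_{j≠i}(α_i − α_j))^{−1} mod 13.
  i = 1 (α = 8): (8−5)(8−4)(8−12)(8−6) = 3·4·(−4)·2 = −96 ≡ 8, so v_1 = 8^{−1} = 5 (mod 13).
  i = 2 (α = 5): (5−8)(5−4)(5−12)(5−6) = (−3)·1·(−7)·(−1) = −21 ≡ 5, so v_2 = 5^{−1} = 8 (mod 13).
  i = 3 (α = 4): (4−8)(4−5)(4−12)(4−6) = (−4)·(−1)·(−8)·(−2) = 64 ≡ 12, so v_3 = 12^{−1} = 12 (mod 13).
  i = 4 (α = 12): (12−8)(12−5)(12−4)(12−6) = 4·7·8·6 = 1344 ≡ 5, so v_4 = 5^{−1} = 8 (mod 13).
  i = 5 (α = 6): (6−8)(6−5)(6−4)(6−12) = (−2)·1·2·(−6) = 24 ≡ 11, so v_5 = 11^{−1} = 6 (mod 13).
  v = [5, 8, 12, 8, 6].
Step 2: syndromes of r = [12, 10, 4, 7, 8] (all sums mod 13).
  S_0 = Σ v_i r_i = 5·12 + 8·10 + 12·4 + 8·7 + 6·8 = 292 ≡ 6.
  S_1 = Σ v_i α_i r_i = 5·8·12 + 8·5·10 + 12·4·4 + 8·12·7 + 6·6·8 = 2032 ≡ 4.
  α_i^2 mod 13 = [12, 12, 3, 1, 10].
  S_2 = Σ v_i α_i^2 r_i = 5·12·12 + 8·12·10 + 12·3·4 + 8·1·7 + 6·10·8 = 2360 ≡ 7.
  S = (6, 4, 7) ≠ 0, so r is not a codeword (an error is present).
Step 3: locate the error. For a single error e at position i, S_ℓ = v_i·e·α_i^ℓ, so α_err = S_1/S_0.
  S_0^{−1} = 6^{−1} = 11 (mod 13), so α_err = 4·11 = 44 ≡ 5 = α_2. Error position i = 2.
  Consistency check: S_2/S_1 = 7·10 = 70 ≡ 5 = α_err ✓ (single-error assumption holds).
Step 4: error magnitude e = S_0/v_2 = S_0·∏_{j≠2}(α_2 − α_j) = 6·5 = 30 ≡ 4 (mod 13).
Step 5: correct position 2: c_2 = r_2 − e = 10 − 4 ≡ 6 (mod 13). Hence c = [12, 6, 4, 7, 8].
  Check: interpolating c through the α_i gives m(x) = 9 + 2·x (degree < 2) with m(α_i) = c_i for every i, so c is indeed a codeword.


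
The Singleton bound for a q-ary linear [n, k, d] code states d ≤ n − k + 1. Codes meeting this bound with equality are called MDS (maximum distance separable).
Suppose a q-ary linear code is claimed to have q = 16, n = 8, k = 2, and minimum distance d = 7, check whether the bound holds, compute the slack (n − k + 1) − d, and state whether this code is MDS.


Singleton RHS = n − k + 1 = 7, slack = 0, bound satisfied, MDS.

Singleton bound: d ≤ n − k + 1.
Here n = 8, k = 2, so n − k + 1 = 7.
Given d = 7, check d ≤ 7: YES.
Slack = (n − k + 1) − d = 0.
The code is MDS (slack = 0).
Description: the claimed parameters are [8, 2, 7]_16; such a code would be MDS (meets Singleton bound).


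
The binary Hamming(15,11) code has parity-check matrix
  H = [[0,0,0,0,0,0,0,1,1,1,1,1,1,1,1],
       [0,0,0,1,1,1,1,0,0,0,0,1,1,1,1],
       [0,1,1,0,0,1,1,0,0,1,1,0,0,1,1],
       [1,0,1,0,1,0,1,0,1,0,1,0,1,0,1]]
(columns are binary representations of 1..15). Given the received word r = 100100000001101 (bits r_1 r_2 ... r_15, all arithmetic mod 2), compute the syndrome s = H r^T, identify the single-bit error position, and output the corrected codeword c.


s = (1, 0, 1, 1)^T, error position = 11, corrected codeword c = 100100000011101

Compute s = H r^T mod 2 one row at a time:
  s_1 = 0 + 0 + 0 + 0 + 1 + 1 + 0 + 1 = 3 ≡ 1 (mod 2).
  s_2 = 1 + 0 + 0 + 0 + 1 + 1 + 0 + 1 = 4 ≡ 0 (mod 2).
  s_3 = 0 + 0 + 0 + 0 + 0 + 0 + 0 + 1 = 1 ≡ 1 (mod 2).
  s_4 = 1 + 0 + 0 + 0 + 0 + 0 + 1 + 1 = 3 ≡ 1 (mod 2).
s = (1, 0, 1, 1)^T — this equals column 11 of H (binary 1011), so error is at position 11.
Correct: flip bit 11 of r = 100100000001101 to get c = 100100000011101.


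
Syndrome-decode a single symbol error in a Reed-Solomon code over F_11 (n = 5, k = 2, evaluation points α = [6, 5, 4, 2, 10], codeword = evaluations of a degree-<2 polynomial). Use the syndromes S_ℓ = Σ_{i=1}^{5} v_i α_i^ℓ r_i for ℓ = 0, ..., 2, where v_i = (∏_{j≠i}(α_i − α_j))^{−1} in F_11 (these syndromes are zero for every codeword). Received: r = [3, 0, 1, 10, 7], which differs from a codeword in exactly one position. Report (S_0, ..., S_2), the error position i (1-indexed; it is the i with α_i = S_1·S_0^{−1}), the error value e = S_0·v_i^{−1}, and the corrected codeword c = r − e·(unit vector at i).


S = (5, 3, 4), error at position 2, error magnitude e = 9, c = [3, 2, 1, 10, 7].

Step 1: column multipliers v_i = (∏_{j≠i}(α_i − α_j))^{−1} mod 11.
  i = 1 (α = 6): (6−5)(6−4)(6−2)(6−10) = 1·2·4·(−4) = −32 ≡ 1, so v_1 = 1^{−1} = 1 (mod 11).
  i = 2 (α = 5): (5−6)(5−4)(5−2)(5−10) = (−1)·1·3·(−5) = 15 ≡ 4, so v_2 = 4^{−1} = 3 (mod 11).
  i = 3 (α = 4): (4−6)(4−5)(4−2)(4−10) = (−2)·(−1)·2·(−6) = −24 ≡ 9, so v_3 = 9^{−1} = 5 (mod 11).
  i = 4 (α = 2): (2−6)(2−5)(2−4)(2−10) = (−4)·(−3)·(−2)·(−8) = 192 ≡ 5, so v_4 = 5^{−1} = 9 (mod 11).
  i = 5 (α = 10): (10−6)(10−5)(10−4)(10−2) = 4·5·6·8 = 960 ≡ 3, so v_5 = 3^{−1} = 4 (mod 11).
  v = [1, 3, 5, 9, 4].
Step 2: syndromes of r = [3, 0, 1, 10, 7] (all sums mod 11).
  S_0 = Σ v_i r_i = 1·3 + 3·0 + 5·1 + 9·10 + 4·7 = 126 ≡ 5.
  S_1 = Σ v_i α_i r_i = 1·6·3 + 3·5·0 + 5·4·1 + 9·2·10 + 4·10·7 = 498 ≡ 3.
  α_i^2 mod 11 = [3, 3, 5, 4, 1].
  S_2 = Σ v_i α_i^2 r_i = 1·3·3 + 3·3·0 + 5·5·1 + 9·4·10 + 4·1·7 = 422 ≡ 4.
  S = (5, 3, 4) ≠ 0, so r is not a codeword (an error is present).
Step 3: locate the error. For a single error e at position i, S_ℓ = v_i·e·α_i^ℓ, so α_err = S_1/S_0.
  S_0^{−1} = 5^{−1} = 9 (mod 11), so α_err = 3·9 = 27 ≡ 5 = α_2. Error position i = 2.
  Consistency check: S_2/S_1 = 4·4 = 16 ≡ 5 = α_err ✓ (single-error assumption holds).
Step 4: error magnitude e = S_0/v_2 = S_0·∏_{j≠2}(α_2 − α_j) = 5·4 = 20 ≡ 9 (mod 11).
Step 5: correct position 2: c_2 = r_2 − e = 0 − 9 ≡ 2 (mod 11). Hence c = [3, 2, 1, 10, 7].
  Check: interpolating c through the α_i gives m(x) = 8 + 1·x (degree < 2) with m(α_i) = c_i for every i, so c is indeed a codeword.


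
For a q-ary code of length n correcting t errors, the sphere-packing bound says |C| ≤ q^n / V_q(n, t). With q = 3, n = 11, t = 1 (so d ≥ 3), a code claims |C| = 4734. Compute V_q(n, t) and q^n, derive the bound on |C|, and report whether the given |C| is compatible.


V_q(n, t) = 23, q^n = 177147, Hamming bound = 7702, |C| = 4734 ≤ bound (satisfied).

Step 1: Compute V_q(n, t) = Σ_{j=0}^1 C(n, j) (q−1)^j.
  j = 0: C(11,0)·(2)^0 = 1·1 = 1.
  j = 1: C(11,1)·(2)^1 = 11·2 = 22.
  V_q(n, t) = 1 + 22 = 23.
Step 2: q^n = 3^11 = 177147.
Step 3: Hamming bound ⌊q^n / V_q(n,t)⌋ = ⌊177147/23⌋ = 7702.
Step 4: Compare |C| = 4734 to 7702: satisfied.
The claimed |C| lies below the Hamming bound.


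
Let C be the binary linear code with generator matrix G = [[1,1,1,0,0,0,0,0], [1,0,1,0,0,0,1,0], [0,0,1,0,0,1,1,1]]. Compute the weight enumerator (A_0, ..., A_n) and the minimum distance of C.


Weight distribution: A_0 = 1, A_2 = 1, A_3 = 3, A_4 = 2, A_5 = 1. Minimum distance d = 2.

Enumerate all 2^3 = 8 messages m ∈ F_2^3.
For each, compute codeword c = mG in F_2^8, then tally its weight.
  m = 000 → c = 00000000, weight = 0.
  m = 100 → c = 11100000, weight = 3.
  m = 010 → c = 10100010, weight = 3.
  m = 110 → c = 01000010, weight = 2.
  m = 001 → c = 00100111, weight = 4.
  m = 101 → c = 11000111, weight = 5.
  m = 011 → c = 10000101, weight = 3.
  m = 111 → c = 01100101, weight = 4.
Tally weights:
  weight 0: 1 codewords.
  weight 2: 1 codewords.
  weight 3: 3 codewords.
  weight 4: 2 codewords.
  weight 5: 1 codewords.
Minimum distance d = smallest w > 0 with A_w > 0 = 2.
Sanity: Σ A_w = 8 = 2^3 = 8 ✓.


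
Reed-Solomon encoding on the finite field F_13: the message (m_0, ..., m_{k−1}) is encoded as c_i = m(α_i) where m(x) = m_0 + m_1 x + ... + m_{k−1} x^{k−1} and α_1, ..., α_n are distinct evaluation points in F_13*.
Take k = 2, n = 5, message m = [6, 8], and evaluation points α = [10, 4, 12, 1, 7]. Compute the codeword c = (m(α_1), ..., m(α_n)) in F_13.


c = [8, 12, 11, 1, 10]

Message polynomial: m(x) = 6 + 8·x (mod 13).
For each evaluation point α_i, compute m(α_i) mod 13:
  α_1 = 10: Horner steps 8 → 8, so m(10) = 8.
  α_2 = 4: Horner steps 8 → 12, so m(4) = 12.
  α_3 = 12: Horner steps 8 → 11, so m(12) = 11.
  α_4 = 1: Horner steps 8 → 1, so m(1) = 1.
  α_5 = 7: Horner steps 8 → 10, so m(7) = 10.
Codeword c = [8, 12, 11, 1, 10] ∈ F_13^5.


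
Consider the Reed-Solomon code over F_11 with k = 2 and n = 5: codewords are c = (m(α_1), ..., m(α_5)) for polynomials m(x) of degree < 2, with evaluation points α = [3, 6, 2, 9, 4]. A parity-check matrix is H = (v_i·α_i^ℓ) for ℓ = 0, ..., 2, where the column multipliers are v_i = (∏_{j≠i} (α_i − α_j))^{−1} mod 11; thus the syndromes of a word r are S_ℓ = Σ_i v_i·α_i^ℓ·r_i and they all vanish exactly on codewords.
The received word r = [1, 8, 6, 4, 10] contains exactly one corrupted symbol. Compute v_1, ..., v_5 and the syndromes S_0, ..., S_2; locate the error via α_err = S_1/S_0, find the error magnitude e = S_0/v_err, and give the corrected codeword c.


S = (4, 5, 9), error at position 5, error magnitude e = 3, c = [1, 8, 6, 4, 7].

Step 1: column multipliers v_i = (∏_{j≠i}(α_i − α_j))^{−1} mod 11.
  i = 1 (α = 3): (3−6)(3−2)(3−9)(3−4) = (−3)·1·(−6)·(−1) = −18 ≡ 4, so v_1 = 4^{−1} = 3 (mod 11).
  i = 2 (α = 6): (6−3)(6−2)(6−9)(6−4) = 3·4·(−3)·2 = −72 ≡ 5, so v_2 = 5^{−1} = 9 (mod 11).
  i = 3 (α = 2): (2−3)(2−6)(2−9)(2−4) = (−1)·(−4)·(−7)·(−2) = 56 ≡ 1, so v_3 = 1^{−1} = 1 (mod 11).
  i = 4 (α = 9): (9−3)(9−6)(9−2)(9−4) = 6·3·7·5 = 630 ≡ 3, so v_4 = 3^{−1} = 4 (mod 11).
  i = 5 (α = 4): (4−3)(4−6)(4−2)(4−9) = 1·(−2)·2·(−5) = 20 ≡ 9, so v_5 = 9^{−1} = 5 (mod 11).
  v = [3, 9, 1, 4, 5].
Step 2: syndromes of r = [1, 8, 6, 4, 10] (all sums mod 11).
  S_0 = Σ v_i r_i = 3·1 + 9·8 + 1·6 + 4·4 + 5·10 = 147 ≡ 4.
  S_1 = Σ v_i α_i r_i = 3·3·1 + 9·6·8 + 1·2·6 + 4·9·4 + 5·4·10 = 797 ≡ 5.
  α_i^2 mod 11 = [9, 3, 4, 4, 5].
  S_2 = Σ v_i α_i^2 r_i = 3·9·1 + 9·3·8 + 1·4·6 + 4·4·4 + 5·5·10 = 581 ≡ 9.
  S = (4, 5, 9) ≠ 0, so r is not a codeword (an error is present).
Step 3: locate the error. For a single error e at position i, S_ℓ = v_i·e·α_i^ℓ, so α_err = S_1/S_0.
  S_0^{−1} = 4^{−1} = 3 (mod 11), so α_err = 5·3 = 15 ≡ 4 = α_5. Error position i = 5.
  Consistency check: S_2/S_1 = 9·9 = 81 ≡ 4 = α_err ✓ (single-error assumption holds).
Step 4: error magnitude e = S_0/v_5 = S_0·∏_{j≠5}(α_5 − α_j) = 4·9 = 36 ≡ 3 (mod 11).
Step 5: correct position 5: c_5 = r_5 − e = 10 − 3 ≡ 7 (mod 11). Hence c = [1, 8, 6, 4, 7].
  Check: interpolating c through the α_i gives m(x) = 5 + 6·x (degree < 2) with m(α_i) = c_i for every i, so c is indeed a codeword.


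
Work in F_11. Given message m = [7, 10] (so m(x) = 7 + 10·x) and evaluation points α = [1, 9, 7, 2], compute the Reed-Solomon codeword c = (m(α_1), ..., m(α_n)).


c = [6, 9, 0, 5]

Message polynomial: m(x) = 7 + 10·x (mod 11).
For each evaluation point α_i, compute m(α_i) mod 11:
  α_1 = 1: Horner steps 10 → 6, so m(1) = 6.
  α_2 = 9: Horner steps 10 → 9, so m(9) = 9.
  α_3 = 7: Horner steps 10 → 0, so m(7) = 0.
  α_4 = 2: Horner steps 10 → 5, so m(2) = 5.
Codeword c = [6, 9, 0, 5] ∈ F_11^4.


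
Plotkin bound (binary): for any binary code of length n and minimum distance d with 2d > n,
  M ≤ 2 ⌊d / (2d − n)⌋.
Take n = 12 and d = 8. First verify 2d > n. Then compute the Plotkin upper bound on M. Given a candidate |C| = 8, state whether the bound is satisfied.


Plotkin bound M ≤ 4; given |C| = 8 > bound (violated).

Check applicability: 2d = 16, n = 12.
2d − n = 4 > 0, so Plotkin applies.
Compute d/(2d−n) = 8/4 ≈ 2.0000.
⌊d/(2d−n)⌋ = 2.
Plotkin bound: M ≤ 2·2 = 4.
Given |C| = 8, check: VIOLATED.
This |C| is above the Plotkin bound, so no binary code with n = 12, d = 8 and 8 codewords exists.


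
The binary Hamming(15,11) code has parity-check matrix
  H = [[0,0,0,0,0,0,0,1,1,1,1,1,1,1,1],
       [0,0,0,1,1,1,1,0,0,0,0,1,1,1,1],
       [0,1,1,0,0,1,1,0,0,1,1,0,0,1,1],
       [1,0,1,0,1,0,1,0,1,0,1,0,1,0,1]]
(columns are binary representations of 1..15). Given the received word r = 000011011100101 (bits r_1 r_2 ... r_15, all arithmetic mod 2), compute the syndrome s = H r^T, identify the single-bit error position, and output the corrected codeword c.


s = (1, 0, 1, 0)^T, error position = 10, corrected codeword c = 000011011000101

Compute s = H r^T mod 2 one row at a time:
  s_1 = 1 + 1 + 1 + 0 + 0 + 1 + 0 + 1 = 5 ≡ 1 (mod 2).
  s_2 = 0 + 1 + 1 + 0 + 0 + 1 + 0 + 1 = 4 ≡ 0 (mod 2).
  s_3 = 0 + 0 + 1 + 0 + 1 + 0 + 0 + 1 = 3 ≡ 1 (mod 2).
  s_4 = 0 + 0 + 1 + 0 + 1 + 0 + 1 + 1 = 4 ≡ 0 (mod 2).
s = (1, 0, 1, 0)^T — this equals column 10 of H (binary 1010), so error is at position 10.
Correct: flip bit 10 of r = 000011011100101 to get c = 000011011000101.


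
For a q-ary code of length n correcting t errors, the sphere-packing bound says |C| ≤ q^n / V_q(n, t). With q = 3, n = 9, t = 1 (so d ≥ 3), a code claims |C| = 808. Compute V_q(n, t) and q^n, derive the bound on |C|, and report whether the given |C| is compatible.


V_q(n, t) = 19, q^n = 19683, Hamming bound = 1035, |C| = 808 ≤ bound (satisfied).

Step 1: Compute V_q(n, t) = Σ_{j=0}^1 C(n, j) (q−1)^j.
  j = 0: C(9,0)·(2)^0 = 1·1 = 1.
  j = 1: C(9,1)·(2)^1 = 9·2 = 18.
  V_q(n, t) = 1 + 18 = 19.
Step 2: q^n = 3^9 = 19683.
Step 3: Hamming bound ⌊q^n / V_q(n,t)⌋ = ⌊19683/19⌋ = 1035.
Step 4: Compare |C| = 808 to 1035: satisfied.
The claimed |C| lies below the Hamming bound.


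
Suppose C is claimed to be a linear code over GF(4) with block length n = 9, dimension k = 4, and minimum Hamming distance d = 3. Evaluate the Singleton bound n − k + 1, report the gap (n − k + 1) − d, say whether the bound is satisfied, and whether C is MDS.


Singleton RHS = n − k + 1 = 6, slack = 3, bound satisfied, not MDS.

Singleton bound: d ≤ n − k + 1.
Here n = 9, k = 4, so n − k + 1 = 6.
Given d = 3, check d ≤ 6: YES.
Slack = (n − k + 1) − d = 3.
The code is NOT MDS (slack = 3 > 0).
Description: the claimed parameters are [9, 4, 3]_4; such a code would be non-MDS.


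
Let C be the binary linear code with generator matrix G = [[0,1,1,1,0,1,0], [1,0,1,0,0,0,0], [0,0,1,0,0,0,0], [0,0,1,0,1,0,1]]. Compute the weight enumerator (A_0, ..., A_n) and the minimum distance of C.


Weight distribution: A_0 = 1, A_1 = 2, A_2 = 2, A_3 = 3, A_4 = 3, A_5 = 2, A_6 = 2, A_7 = 1. Minimum distance d = 1.

Enumerate all 2^4 = 16 messages m ∈ F_2^4.
For each, compute codeword c = mG in F_2^7, then tally its weight.
  m = 0000 → c = 0000000, weight = 0.
  m = 1000 → c = 0111010, weight = 4.
  m = 0100 → c = 1010000, weight = 2.
  m = 1100 → c = 1101010, weight = 4.
  m = 0010 → c = 0010000, weight = 1.
  m = 1010 → c = 0101010, weight = 3.
  m = 0110 → c = 1000000, weight = 1.
  m = 1110 → c = 1111010, weight = 5.
  m = 0001 → c = 0010101, weight = 3.
  m = 1001 → c = 0101111, weight = 5.
  m = 0101 → c = 1000101, weight = 3.
  m = 1101 → c = 1111111, weight = 7.
  m = 0011 → c = 0000101, weight = 2.
  m = 1011 → c = 0111111, weight = 6.
  m = 0111 → c = 1010101, weight = 4.
  m = 1111 → c = 1101111, weight = 6.
Tally weights:
  weight 0: 1 codewords.
  weight 1: 2 codewords.
  weight 2: 2 codewords.
  weight 3: 3 codewords.
  weight 4: 3 codewords.
  weight 5: 2 codewords.
  weight 6: 2 codewords.
  weight 7: 1 codewords.
Minimum distance d = smallest w > 0 with A_w > 0 = 1.
Sanity: Σ A_w = 16 = 2^4 = 16 ✓.


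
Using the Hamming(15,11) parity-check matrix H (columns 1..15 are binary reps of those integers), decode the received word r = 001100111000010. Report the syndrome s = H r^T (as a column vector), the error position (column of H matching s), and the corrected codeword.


s = (1, 1, 1, 1)^T, error position = 15, corrected codeword c = 001100111000011

Compute s = H r^T mod 2 one row at a time:
  s_1 = 1 + 1 + 0 + 0 + 0 + 0 + 1 + 0 = 3 ≡ 1 (mod 2).
  s_2 = 1 + 0 + 0 + 1 + 0 + 0 + 1 + 0 = 3 ≡ 1 (mod 2).
  s_3 = 0 + 1 + 0 + 1 + 0 + 0 + 1 + 0 = 3 ≡ 1 (mod 2).
  s_4 = 0 + 1 + 0 + 1 + 1 + 0 + 0 + 0 = 3 ≡ 1 (mod 2).
s = (1, 1, 1, 1)^T — this equals column 15 of H (binary 1111), so error is at position 15.
Correct: flip bit 15 of r = 001100111000010 to get c = 001100111000011.


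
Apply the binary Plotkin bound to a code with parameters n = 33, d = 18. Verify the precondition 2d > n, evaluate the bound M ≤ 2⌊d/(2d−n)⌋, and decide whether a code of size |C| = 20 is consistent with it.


Plotkin bound M ≤ 12; given |C| = 20 > bound (violated).

Check applicability: 2d = 36, n = 33.
2d − n = 3 > 0, so Plotkin applies.
Compute d/(2d−n) = 18/3 ≈ 6.0000.
⌊d/(2d−n)⌋ = 6.
Plotkin bound: M ≤ 2·6 = 12.
Given |C| = 20, check: VIOLATED.
This |C| is above the Plotkin bound, so no binary code with n = 33, d = 18 and 20 codewords exists.


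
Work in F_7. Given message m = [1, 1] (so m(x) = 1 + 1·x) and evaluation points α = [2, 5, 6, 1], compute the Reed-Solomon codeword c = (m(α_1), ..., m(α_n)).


c = [3, 6, 0, 2]

Message polynomial: m(x) = 1 + 1·x (mod 7).
For each evaluation point α_i, compute m(α_i) mod 7:
  α_1 = 2: Horner steps 1 → 3, so m(2) = 3.
  α_2 = 5: Horner steps 1 → 6, so m(5) = 6.
  α_3 = 6: Horner steps 1 → 0, so m(6) = 0.
  α_4 = 1: Horner steps 1 → 2, so m(1) = 2.
Codeword c = [3, 6, 0, 2] ∈ F_7^4.
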